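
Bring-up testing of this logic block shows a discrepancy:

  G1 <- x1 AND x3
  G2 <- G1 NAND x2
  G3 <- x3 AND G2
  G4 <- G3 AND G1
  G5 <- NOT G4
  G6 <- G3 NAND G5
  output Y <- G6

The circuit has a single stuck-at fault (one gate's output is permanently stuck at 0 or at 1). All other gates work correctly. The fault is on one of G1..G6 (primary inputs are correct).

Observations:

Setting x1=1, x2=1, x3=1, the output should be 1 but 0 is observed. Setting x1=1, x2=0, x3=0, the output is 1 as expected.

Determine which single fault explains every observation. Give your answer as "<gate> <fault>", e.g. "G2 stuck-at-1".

G1 stuck-at-0

Fault-free values for test 1 (x1=1, x2=1, x3=1): G1=1, G2=0, G3=0, G4=0, G5=1, G6=1, giving Y=1. Observed 0.
Test 1: faults giving observed 0 are {G1 stuck-at-0, G6 stuck-at-0}.
Test 2 (x1=1, x2=0, x3=0): fault-free G1=0, G2=1, G3=0, G4=0, G5=1, G6=1 → 1; observed 1. Eliminates G6 stuck-at-0.
Only G1 stuck-at-0 is consistent with every test.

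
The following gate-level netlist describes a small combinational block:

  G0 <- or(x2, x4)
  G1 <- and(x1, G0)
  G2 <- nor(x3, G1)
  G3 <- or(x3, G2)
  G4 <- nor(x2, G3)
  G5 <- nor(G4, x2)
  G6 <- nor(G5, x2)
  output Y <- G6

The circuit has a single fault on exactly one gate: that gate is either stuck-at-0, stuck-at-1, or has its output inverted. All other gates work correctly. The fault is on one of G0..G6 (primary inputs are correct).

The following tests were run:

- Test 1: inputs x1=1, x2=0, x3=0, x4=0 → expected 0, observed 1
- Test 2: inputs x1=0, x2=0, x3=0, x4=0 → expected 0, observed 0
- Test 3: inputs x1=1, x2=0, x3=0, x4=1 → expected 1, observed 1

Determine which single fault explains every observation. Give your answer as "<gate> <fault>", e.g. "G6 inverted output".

Fault-free values for test 1 (x1=1, x2=0, x3=0, x4=0): G0=0, G1=0, G2=1, G3=1, G4=0, G5=1, G6=0, giving Y=0. Observed 1.
Test 1: faults giving observed 1 are {G0 stuck-at-1, G0 inverted output, G1 stuck-at-1, G1 inverted output, G2 stuck-at-0, G2 inverted output, G3 stuck-at-0, G3 inverted output, G4 stuck-at-1, G4 inverted output, G5 stuck-at-0, G5 inverted output, G6 stuck-at-1, G6 inverted output}.
Test 2 (x1=0, x2=0, x3=0, x4=0): fault-free G0=0, G1=0, G2=1, G3=1, G4=0, G5=1, G6=0 → 0; observed 0. Eliminates G1 stuck-at-1, G1 inverted output, G2 stuck-at-0, G2 inverted output, G3 stuck-at-0, G3 inverted output, G4 stuck-at-1, G4 inverted output, G5 stuck-at-0, G5 inverted output, G6 stuck-at-1, G6 inverted output.
Test 3 (x1=1, x2=0, x3=0, x4=1): fault-free G0=1, G1=1, G2=0, G3=0, G4=1, G5=0, G6=1 → 1; observed 1. Eliminates G0 inverted output.
Only G0 stuck-at-1 is consistent with every test.

G0 stuck-at-1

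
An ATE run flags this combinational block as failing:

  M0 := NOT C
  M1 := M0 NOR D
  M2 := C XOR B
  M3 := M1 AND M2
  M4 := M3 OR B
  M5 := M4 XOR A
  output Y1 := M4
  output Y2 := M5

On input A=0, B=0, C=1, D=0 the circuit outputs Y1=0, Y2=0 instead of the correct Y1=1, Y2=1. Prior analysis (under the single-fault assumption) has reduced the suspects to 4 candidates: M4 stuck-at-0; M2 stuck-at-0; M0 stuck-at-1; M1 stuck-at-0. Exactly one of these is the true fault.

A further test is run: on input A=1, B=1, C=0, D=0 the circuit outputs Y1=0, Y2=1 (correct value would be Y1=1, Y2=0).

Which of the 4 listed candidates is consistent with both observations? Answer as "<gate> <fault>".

M4 stuck-at-0

Evaluate each candidate on input A=1, B=1, C=0, D=0:
  M4 stuck-at-0: M0=1, M1=0, M2=1, M3=0, M4=0 [stuck-at-0], M5=1 → Y1=0, Y2=1 — matches
  M2 stuck-at-0: M0=1, M1=0, M2=0 [stuck-at-0], M3=0, M4=1, M5=0 → Y1=1, Y2=0 — eliminated
  M0 stuck-at-1: M0=1 [stuck-at-1], M1=0, M2=1, M3=0, M4=1, M5=0 → Y1=1, Y2=0 — eliminated
  M1 stuck-at-0: M0=1, M1=0 [stuck-at-0], M2=1, M3=0, M4=1, M5=0 → Y1=1, Y2=0 — eliminated
Only M4 stuck-at-0 reproduces the observed Y1=0, Y2=1.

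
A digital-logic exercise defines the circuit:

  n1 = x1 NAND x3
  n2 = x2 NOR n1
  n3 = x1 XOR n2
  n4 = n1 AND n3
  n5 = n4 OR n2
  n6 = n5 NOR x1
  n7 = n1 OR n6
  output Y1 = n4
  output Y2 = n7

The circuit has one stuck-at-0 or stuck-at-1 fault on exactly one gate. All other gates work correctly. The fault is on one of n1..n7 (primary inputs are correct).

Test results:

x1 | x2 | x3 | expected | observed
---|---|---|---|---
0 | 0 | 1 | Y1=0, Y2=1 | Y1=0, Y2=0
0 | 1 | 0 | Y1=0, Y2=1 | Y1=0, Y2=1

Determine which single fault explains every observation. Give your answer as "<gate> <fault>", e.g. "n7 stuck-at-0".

Fault-free values for test 1 (x1=0, x2=0, x3=1): n1=1, n2=0, n3=0, n4=0, n5=0, n6=1, n7=1, giving Y1=0, Y2=1. Observed Y1=0, Y2=0.
Test 1: faults giving observed Y1=0, Y2=0 are {n1 stuck-at-0, n7 stuck-at-0}.
Test 2 (x1=0, x2=1, x3=0): fault-free n1=1, n2=0, n3=0, n4=0, n5=0, n6=1, n7=1 → Y1=0, Y2=1; observed Y1=0, Y2=1. Eliminates n7 stuck-at-0.
Only n1 stuck-at-0 is consistent with every test.

n1 stuck-at-0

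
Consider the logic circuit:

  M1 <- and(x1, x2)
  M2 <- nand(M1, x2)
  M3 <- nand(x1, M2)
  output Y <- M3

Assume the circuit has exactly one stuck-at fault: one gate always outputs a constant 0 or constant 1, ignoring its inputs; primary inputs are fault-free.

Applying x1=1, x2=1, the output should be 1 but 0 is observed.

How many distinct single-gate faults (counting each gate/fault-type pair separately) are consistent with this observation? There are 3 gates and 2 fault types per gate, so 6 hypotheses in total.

Fault-free: M1=1, M2=0, M3=1 → 1. Observed 0.
  M1 stuck-at-0: output 0 ✓
  M1 stuck-at-1: output 1 ✗
  M2 stuck-at-0: output 1 ✗
  M2 stuck-at-1: output 0 ✓
  M3 stuck-at-0: output 0 ✓
  M3 stuck-at-1: output 1 ✗
Consistent faults: {M1 stuck-at-0, M2 stuck-at-1, M3 stuck-at-0} — 3 in all.

3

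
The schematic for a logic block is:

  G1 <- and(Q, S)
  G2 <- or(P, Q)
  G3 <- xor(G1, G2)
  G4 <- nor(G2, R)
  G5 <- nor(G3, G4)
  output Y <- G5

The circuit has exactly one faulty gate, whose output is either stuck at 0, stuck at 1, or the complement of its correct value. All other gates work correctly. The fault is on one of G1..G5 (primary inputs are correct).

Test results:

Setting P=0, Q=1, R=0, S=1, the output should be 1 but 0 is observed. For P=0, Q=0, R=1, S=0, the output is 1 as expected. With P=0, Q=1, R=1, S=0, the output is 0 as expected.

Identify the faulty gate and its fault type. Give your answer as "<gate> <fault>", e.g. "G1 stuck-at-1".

Fault-free values for test 1 (P=0, Q=1, R=0, S=1): G1=1, G2=1, G3=0, G4=0, G5=1, giving Y=1. Observed 0.
Test 1: faults giving observed 0 are {G1 stuck-at-0, G1 inverted output, G2 stuck-at-0, G2 inverted output, G3 stuck-at-1, G3 inverted output, G4 stuck-at-1, G4 inverted output, G5 stuck-at-0, G5 inverted output}.
Test 2 (P=0, Q=0, R=1, S=0): fault-free G1=0, G2=0, G3=0, G4=0, G5=1 → 1; observed 1. Eliminates G1 inverted output, G2 inverted output, G3 stuck-at-1, G3 inverted output, G4 stuck-at-1, G4 inverted output, G5 stuck-at-0, G5 inverted output.
Test 3 (P=0, Q=1, R=1, S=0): fault-free G1=0, G2=1, G3=1, G4=0, G5=0 → 0; observed 0. Eliminates G2 stuck-at-0.
Only G1 stuck-at-0 is consistent with every test.

G1 stuck-at-0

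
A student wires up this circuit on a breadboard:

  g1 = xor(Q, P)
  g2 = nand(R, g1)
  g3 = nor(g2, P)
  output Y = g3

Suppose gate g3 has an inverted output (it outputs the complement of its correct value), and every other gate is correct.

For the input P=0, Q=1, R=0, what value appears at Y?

1

Propagate with g3 forced: g1=1, g2=1, g3=1 [inverted output].
So Y = 1. (Without the fault it would be 0.)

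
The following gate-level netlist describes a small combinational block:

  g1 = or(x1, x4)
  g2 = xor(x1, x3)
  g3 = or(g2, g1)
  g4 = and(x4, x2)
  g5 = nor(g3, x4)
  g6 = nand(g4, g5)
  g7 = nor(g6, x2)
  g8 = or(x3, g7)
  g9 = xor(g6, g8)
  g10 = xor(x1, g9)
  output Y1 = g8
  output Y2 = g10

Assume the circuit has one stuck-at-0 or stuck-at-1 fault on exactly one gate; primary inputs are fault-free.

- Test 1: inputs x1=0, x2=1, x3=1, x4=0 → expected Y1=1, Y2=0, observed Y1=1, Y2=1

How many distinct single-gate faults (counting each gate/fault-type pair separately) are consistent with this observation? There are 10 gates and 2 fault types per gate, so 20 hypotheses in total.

3

Fault-free: g1=0, g2=1, g3=1, g4=0, g5=0, g6=1, g7=0, g8=1, g9=0, g10=0 → Y1=1, Y2=0. Observed Y1=1, Y2=1.
  g1: none of the 2 fault types match ✗
  g2: none of the 2 fault types match ✗
  g3: none of the 2 fault types match ✗
  g4: none of the 2 fault types match ✗
  g5: none of the 2 fault types match ✗
  g6: stuck-at-0 ✓; others ✗
  g7: none of the 2 fault types match ✗
  g8: none of the 2 fault types match ✗
  g9: stuck-at-1 ✓; others ✗
  g10: stuck-at-1 ✓; others ✗
Consistent faults: {g6 stuck-at-0, g9 stuck-at-1, g10 stuck-at-1} — 3 in all.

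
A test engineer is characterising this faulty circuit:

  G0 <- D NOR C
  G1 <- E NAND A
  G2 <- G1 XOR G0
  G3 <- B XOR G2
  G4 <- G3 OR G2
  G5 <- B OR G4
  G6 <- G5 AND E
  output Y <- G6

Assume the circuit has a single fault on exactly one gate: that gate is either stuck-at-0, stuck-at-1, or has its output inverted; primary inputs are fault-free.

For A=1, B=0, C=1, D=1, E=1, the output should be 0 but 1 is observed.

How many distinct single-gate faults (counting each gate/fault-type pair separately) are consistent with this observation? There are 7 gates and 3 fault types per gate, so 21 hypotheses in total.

14

Fault-free: G0=0, G1=0, G2=0, G3=0, G4=0, G5=0, G6=0 → 0. Observed 1.
  G0: stuck-at-1, inverted output ✓; others ✗
  G1: stuck-at-1, inverted output ✓; others ✗
  G2: stuck-at-1, inverted output ✓; others ✗
  G3: stuck-at-1, inverted output ✓; others ✗
  G4: stuck-at-1, inverted output ✓; others ✗
  G5: stuck-at-1, inverted output ✓; others ✗
  G6: stuck-at-1, inverted output ✓; others ✗
Consistent faults: {G0 stuck-at-1, G0 inverted output, G1 stuck-at-1, G1 inverted output, G2 stuck-at-1, G2 inverted output, G3 stuck-at-1, G3 inverted output, G4 stuck-at-1, G4 inverted output, G5 stuck-at-1, G5 inverted output, G6 stuck-at-1, G6 inverted output} — 14 in all.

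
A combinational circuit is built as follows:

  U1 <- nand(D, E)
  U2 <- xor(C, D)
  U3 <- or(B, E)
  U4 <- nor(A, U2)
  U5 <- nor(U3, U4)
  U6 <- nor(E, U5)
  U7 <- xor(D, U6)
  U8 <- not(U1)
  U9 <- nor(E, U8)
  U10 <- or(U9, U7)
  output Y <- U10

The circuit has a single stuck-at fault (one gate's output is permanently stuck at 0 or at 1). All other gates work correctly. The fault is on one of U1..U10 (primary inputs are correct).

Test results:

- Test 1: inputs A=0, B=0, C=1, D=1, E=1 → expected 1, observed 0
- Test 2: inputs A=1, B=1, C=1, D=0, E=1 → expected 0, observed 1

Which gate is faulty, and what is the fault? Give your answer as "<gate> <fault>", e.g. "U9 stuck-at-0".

U6 stuck-at-1

Fault-free values for test 1 (A=0, B=0, C=1, D=1, E=1): U1=0, U2=0, U3=1, U4=1, U5=0, U6=0, U7=1, U8=1, U9=0, U10=1, giving Y=1. Observed 0.
Test 1: faults giving observed 0 are {U6 stuck-at-1, U7 stuck-at-0, U10 stuck-at-0}.
Test 2 (A=1, B=1, C=1, D=0, E=1): fault-free U1=1, U2=1, U3=1, U4=0, U5=0, U6=0, U7=0, U8=0, U9=0, U10=0 → 0; observed 1. Eliminates U7 stuck-at-0, U10 stuck-at-0.
Only U6 stuck-at-1 is consistent with every test.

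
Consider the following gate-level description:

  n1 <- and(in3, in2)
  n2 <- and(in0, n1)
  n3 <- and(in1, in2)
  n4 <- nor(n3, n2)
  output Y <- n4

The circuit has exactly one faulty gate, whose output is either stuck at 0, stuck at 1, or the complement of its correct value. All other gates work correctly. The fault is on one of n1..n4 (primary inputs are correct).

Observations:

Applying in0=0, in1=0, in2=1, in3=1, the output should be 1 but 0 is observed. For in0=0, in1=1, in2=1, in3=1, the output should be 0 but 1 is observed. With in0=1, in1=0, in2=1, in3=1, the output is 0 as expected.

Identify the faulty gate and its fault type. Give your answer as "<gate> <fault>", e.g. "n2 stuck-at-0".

n3 inverted output

Fault-free values for test 1 (in0=0, in1=0, in2=1, in3=1): n1=1, n2=0, n3=0, n4=1, giving Y=1. Observed 0.
Test 1: faults giving observed 0 are {n2 stuck-at-1, n2 inverted output, n3 stuck-at-1, n3 inverted output, n4 stuck-at-0, n4 inverted output}.
Test 2 (in0=0, in1=1, in2=1, in3=1): fault-free n1=1, n2=0, n3=1, n4=0 → 0; observed 1. Eliminates n2 stuck-at-1, n2 inverted output, n3 stuck-at-1, n4 stuck-at-0.
Test 3 (in0=1, in1=0, in2=1, in3=1): fault-free n1=1, n2=1, n3=0, n4=0 → 0; observed 0. Eliminates n4 inverted output.
Only n3 inverted output is consistent with every test.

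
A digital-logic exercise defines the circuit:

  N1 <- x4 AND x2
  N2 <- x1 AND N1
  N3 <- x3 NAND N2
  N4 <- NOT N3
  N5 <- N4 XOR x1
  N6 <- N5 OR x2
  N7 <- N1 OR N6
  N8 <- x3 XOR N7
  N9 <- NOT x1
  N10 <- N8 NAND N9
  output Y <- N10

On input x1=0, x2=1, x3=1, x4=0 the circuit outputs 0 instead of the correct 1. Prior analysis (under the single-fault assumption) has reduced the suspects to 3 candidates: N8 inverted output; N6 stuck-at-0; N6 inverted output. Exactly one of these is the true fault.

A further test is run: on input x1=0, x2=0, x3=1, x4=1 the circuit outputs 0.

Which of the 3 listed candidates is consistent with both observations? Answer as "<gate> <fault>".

N6 stuck-at-0

Evaluate each candidate on input x1=0, x2=0, x3=1, x4=1:
  N8 inverted output: N1=0, N2=0, N3=1, N4=0, N5=0, N6=0, N7=0, N8=0 [inverted output], N9=1, N10=1 → 1 — eliminated
  N6 stuck-at-0: N1=0, N2=0, N3=1, N4=0, N5=0, N6=0 [stuck-at-0], N7=0, N8=1, N9=1, N10=0 → 0 — matches
  N6 inverted output: N1=0, N2=0, N3=1, N4=0, N5=0, N6=1 [inverted output], N7=1, N8=0, N9=1, N10=1 → 1 — eliminated
Only N6 stuck-at-0 reproduces the observed 0.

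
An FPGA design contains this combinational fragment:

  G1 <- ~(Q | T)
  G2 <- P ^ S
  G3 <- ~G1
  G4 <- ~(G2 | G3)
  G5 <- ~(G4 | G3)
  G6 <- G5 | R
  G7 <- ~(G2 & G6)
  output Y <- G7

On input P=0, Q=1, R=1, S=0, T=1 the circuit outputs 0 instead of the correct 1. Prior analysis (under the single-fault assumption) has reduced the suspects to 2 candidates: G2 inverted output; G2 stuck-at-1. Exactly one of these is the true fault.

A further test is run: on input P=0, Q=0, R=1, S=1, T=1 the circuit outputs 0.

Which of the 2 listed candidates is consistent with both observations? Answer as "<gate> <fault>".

Evaluate each candidate on input P=0, Q=0, R=1, S=1, T=1:
  G2 inverted output: G1=0, G2=0 [inverted output], G3=1, G4=0, G5=0, G6=1, G7=1 → 1 — eliminated
  G2 stuck-at-1: G1=0, G2=1 [stuck-at-1], G3=1, G4=0, G5=0, G6=1, G7=0 → 0 — matches
Only G2 stuck-at-1 reproduces the observed 0.

G2 stuck-at-1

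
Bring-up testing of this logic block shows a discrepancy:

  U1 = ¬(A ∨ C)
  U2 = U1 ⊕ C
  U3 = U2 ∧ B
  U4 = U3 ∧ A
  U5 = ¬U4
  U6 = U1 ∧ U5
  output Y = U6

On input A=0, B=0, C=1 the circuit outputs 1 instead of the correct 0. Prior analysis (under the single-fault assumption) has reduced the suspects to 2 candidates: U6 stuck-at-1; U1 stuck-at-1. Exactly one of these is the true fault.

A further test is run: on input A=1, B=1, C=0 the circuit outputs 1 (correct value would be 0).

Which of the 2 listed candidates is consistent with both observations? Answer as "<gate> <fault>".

Evaluate each candidate on input A=1, B=1, C=0:
  U6 stuck-at-1: U1=0, U2=0, U3=0, U4=0, U5=1, U6=1 [stuck-at-1] → 1 — matches
  U1 stuck-at-1: U1=1 [stuck-at-1], U2=1, U3=1, U4=1, U5=0, U6=0 → 0 — eliminated
Only U6 stuck-at-1 reproduces the observed 1.

U6 stuck-at-1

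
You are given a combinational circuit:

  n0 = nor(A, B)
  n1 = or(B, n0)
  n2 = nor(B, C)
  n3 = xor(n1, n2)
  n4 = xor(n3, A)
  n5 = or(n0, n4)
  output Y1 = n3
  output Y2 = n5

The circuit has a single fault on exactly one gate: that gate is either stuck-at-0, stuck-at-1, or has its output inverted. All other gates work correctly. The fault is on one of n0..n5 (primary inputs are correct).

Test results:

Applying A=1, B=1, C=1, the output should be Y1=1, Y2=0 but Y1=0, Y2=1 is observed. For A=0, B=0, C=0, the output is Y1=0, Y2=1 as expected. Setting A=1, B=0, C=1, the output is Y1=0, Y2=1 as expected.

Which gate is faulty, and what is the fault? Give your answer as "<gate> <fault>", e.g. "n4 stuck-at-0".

n3 stuck-at-0

Fault-free values for test 1 (A=1, B=1, C=1): n0=0, n1=1, n2=0, n3=1, n4=0, n5=0, giving Y1=1, Y2=0. Observed Y1=0, Y2=1.
Test 1: faults giving observed Y1=0, Y2=1 are {n1 stuck-at-0, n1 inverted output, n2 stuck-at-1, n2 inverted output, n3 stuck-at-0, n3 inverted output}.
Test 2 (A=0, B=0, C=0): fault-free n0=1, n1=1, n2=1, n3=0, n4=0, n5=1 → Y1=0, Y2=1; observed Y1=0, Y2=1. Eliminates n1 stuck-at-0, n1 inverted output, n2 inverted output, n3 inverted output.
Test 3 (A=1, B=0, C=1): fault-free n0=0, n1=0, n2=0, n3=0, n4=1, n5=1 → Y1=0, Y2=1; observed Y1=0, Y2=1. Eliminates n2 stuck-at-1.
Only n3 stuck-at-0 is consistent with every test.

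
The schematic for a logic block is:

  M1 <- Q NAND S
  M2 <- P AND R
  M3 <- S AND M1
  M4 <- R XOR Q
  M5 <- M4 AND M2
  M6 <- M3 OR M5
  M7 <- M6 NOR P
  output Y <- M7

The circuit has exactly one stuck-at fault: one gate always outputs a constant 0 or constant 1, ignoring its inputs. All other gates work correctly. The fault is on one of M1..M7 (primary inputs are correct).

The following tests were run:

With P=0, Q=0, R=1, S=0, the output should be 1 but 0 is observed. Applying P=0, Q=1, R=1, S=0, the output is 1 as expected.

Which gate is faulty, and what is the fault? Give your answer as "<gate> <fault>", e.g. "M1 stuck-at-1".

M2 stuck-at-1

Fault-free values for test 1 (P=0, Q=0, R=1, S=0): M1=1, M2=0, M3=0, M4=1, M5=0, M6=0, M7=1, giving Y=1. Observed 0.
Test 1: faults giving observed 0 are {M2 stuck-at-1, M3 stuck-at-1, M5 stuck-at-1, M6 stuck-at-1, M7 stuck-at-0}.
Test 2 (P=0, Q=1, R=1, S=0): fault-free M1=1, M2=0, M3=0, M4=0, M5=0, M6=0, M7=1 → 1; observed 1. Eliminates M3 stuck-at-1, M5 stuck-at-1, M6 stuck-at-1, M7 stuck-at-0.
Only M2 stuck-at-1 is consistent with every test.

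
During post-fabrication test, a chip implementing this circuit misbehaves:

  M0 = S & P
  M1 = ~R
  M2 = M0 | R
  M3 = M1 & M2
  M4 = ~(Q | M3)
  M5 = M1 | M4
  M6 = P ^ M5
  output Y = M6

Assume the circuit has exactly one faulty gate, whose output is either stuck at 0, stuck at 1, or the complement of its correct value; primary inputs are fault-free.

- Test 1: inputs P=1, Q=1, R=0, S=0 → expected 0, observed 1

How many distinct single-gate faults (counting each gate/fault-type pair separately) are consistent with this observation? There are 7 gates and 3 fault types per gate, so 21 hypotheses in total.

Fault-free: M0=0, M1=1, M2=0, M3=0, M4=0, M5=1, M6=0 → 0. Observed 1.
  M0: none of the 3 fault types match ✗
  M1: stuck-at-0, inverted output ✓; others ✗
  M2: none of the 3 fault types match ✗
  M3: none of the 3 fault types match ✗
  M4: none of the 3 fault types match ✗
  M5: stuck-at-0, inverted output ✓; others ✗
  M6: stuck-at-1, inverted output ✓; others ✗
Consistent faults: {M1 stuck-at-0, M1 inverted output, M5 stuck-at-0, M5 inverted output, M6 stuck-at-1, M6 inverted output} — 6 in all.

6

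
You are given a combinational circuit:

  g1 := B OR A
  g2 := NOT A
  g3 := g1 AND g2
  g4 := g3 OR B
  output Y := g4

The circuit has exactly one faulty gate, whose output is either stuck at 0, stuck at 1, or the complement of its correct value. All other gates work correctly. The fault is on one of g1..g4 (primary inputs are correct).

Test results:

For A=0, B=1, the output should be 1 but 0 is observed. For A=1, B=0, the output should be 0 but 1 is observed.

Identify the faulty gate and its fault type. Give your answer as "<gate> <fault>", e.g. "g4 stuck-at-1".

Fault-free values for test 1 (A=0, B=1): g1=1, g2=1, g3=1, g4=1, giving Y=1. Observed 0.
Test 1: faults giving observed 0 are {g4 stuck-at-0, g4 inverted output}.
Test 2 (A=1, B=0): fault-free g1=1, g2=0, g3=0, g4=0 → 0; observed 1. Eliminates g4 stuck-at-0.
Only g4 inverted output is consistent with every test.

g4 inverted output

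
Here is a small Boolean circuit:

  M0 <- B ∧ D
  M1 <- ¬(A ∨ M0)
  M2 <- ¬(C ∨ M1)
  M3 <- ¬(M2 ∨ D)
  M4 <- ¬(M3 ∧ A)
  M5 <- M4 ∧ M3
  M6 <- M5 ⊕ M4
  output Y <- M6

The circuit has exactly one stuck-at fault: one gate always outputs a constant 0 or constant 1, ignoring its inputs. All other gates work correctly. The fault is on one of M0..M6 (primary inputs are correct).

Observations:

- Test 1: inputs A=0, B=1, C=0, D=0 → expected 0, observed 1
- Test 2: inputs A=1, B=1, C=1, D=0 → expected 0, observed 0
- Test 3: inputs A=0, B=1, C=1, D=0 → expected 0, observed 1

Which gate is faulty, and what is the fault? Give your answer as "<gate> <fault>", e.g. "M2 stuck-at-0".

M5 stuck-at-0

Fault-free values for test 1 (A=0, B=1, C=0, D=0): M0=0, M1=1, M2=0, M3=1, M4=1, M5=1, M6=0, giving Y=0. Observed 1.
Test 1: faults giving observed 1 are {M0 stuck-at-1, M1 stuck-at-0, M2 stuck-at-1, M3 stuck-at-0, M5 stuck-at-0, M6 stuck-at-1}.
Test 2 (A=1, B=1, C=1, D=0): fault-free M0=0, M1=0, M2=0, M3=1, M4=0, M5=0, M6=0 → 0; observed 0. Eliminates M2 stuck-at-1, M3 stuck-at-0, M6 stuck-at-1.
Test 3 (A=0, B=1, C=1, D=0): fault-free M0=0, M1=1, M2=0, M3=1, M4=1, M5=1, M6=0 → 0; observed 1. Eliminates M0 stuck-at-1, M1 stuck-at-0.
Only M5 stuck-at-0 is consistent with every test.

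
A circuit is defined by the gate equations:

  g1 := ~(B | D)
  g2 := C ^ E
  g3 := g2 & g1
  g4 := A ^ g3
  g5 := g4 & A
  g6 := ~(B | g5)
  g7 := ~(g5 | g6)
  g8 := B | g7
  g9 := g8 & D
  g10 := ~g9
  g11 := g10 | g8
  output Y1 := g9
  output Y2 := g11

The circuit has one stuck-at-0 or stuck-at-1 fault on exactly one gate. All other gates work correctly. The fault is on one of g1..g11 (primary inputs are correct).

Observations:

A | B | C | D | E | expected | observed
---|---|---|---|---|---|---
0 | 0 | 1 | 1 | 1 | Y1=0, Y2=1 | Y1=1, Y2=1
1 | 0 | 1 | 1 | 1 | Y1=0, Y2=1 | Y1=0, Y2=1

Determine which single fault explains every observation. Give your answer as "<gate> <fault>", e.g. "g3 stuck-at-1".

Fault-free values for test 1 (A=0, B=0, C=1, D=1, E=1): g1=0, g2=0, g3=0, g4=0, g5=0, g6=1, g7=0, g8=0, g9=0, g10=1, g11=1, giving Y1=0, Y2=1. Observed Y1=1, Y2=1.
Test 1: faults giving observed Y1=1, Y2=1 are {g6 stuck-at-0, g7 stuck-at-1, g8 stuck-at-1}.
Test 2 (A=1, B=0, C=1, D=1, E=1): fault-free g1=0, g2=0, g3=0, g4=1, g5=1, g6=0, g7=0, g8=0, g9=0, g10=1, g11=1 → Y1=0, Y2=1; observed Y1=0, Y2=1. Eliminates g7 stuck-at-1, g8 stuck-at-1.
Only g6 stuck-at-0 is consistent with every test.

g6 stuck-at-0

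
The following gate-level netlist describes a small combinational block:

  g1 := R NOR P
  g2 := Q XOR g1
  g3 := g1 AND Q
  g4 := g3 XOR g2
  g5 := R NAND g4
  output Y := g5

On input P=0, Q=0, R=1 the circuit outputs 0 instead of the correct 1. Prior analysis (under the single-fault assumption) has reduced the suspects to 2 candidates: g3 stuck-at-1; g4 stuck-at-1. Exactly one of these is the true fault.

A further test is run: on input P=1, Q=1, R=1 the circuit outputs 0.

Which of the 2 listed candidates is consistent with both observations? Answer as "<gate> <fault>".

Evaluate each candidate on input P=1, Q=1, R=1:
  g3 stuck-at-1: g1=0, g2=1, g3=1 [stuck-at-1], g4=0, g5=1 → 1 — eliminated
  g4 stuck-at-1: g1=0, g2=1, g3=0, g4=1 [stuck-at-1], g5=0 → 0 — matches
Only g4 stuck-at-1 reproduces the observed 0.

g4 stuck-at-1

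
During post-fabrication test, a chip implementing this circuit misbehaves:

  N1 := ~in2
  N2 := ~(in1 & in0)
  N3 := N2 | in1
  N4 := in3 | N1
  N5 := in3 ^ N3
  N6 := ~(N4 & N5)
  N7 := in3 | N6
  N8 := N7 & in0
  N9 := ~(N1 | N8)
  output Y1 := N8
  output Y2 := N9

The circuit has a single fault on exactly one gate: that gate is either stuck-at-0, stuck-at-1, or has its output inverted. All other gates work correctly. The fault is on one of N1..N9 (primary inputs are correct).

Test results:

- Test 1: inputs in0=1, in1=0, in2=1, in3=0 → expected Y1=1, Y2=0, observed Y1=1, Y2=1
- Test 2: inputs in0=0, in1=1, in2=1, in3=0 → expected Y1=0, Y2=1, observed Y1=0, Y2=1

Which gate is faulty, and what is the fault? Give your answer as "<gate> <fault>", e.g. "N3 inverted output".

Fault-free values for test 1 (in0=1, in1=0, in2=1, in3=0): N1=0, N2=1, N3=1, N4=0, N5=1, N6=1, N7=1, N8=1, N9=0, giving Y1=1, Y2=0. Observed Y1=1, Y2=1.
Test 1: faults giving observed Y1=1, Y2=1 are {N9 stuck-at-1, N9 inverted output}.
Test 2 (in0=0, in1=1, in2=1, in3=0): fault-free N1=0, N2=1, N3=1, N4=0, N5=1, N6=1, N7=1, N8=0, N9=1 → Y1=0, Y2=1; observed Y1=0, Y2=1. Eliminates N9 inverted output.
Only N9 stuck-at-1 is consistent with every test.

N9 stuck-at-1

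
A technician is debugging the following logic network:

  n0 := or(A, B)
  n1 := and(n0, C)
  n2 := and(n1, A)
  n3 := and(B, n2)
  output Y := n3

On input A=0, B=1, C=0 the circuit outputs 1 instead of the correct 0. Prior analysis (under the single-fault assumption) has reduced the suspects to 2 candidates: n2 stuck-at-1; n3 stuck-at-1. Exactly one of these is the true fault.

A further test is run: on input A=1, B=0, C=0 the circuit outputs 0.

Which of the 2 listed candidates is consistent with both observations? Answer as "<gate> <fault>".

Evaluate each candidate on input A=1, B=0, C=0:
  n2 stuck-at-1: n0=1, n1=0, n2=1 [stuck-at-1], n3=0 → 0 — matches
  n3 stuck-at-1: n0=1, n1=0, n2=0, n3=1 [stuck-at-1] → 1 — eliminated
Only n2 stuck-at-1 reproduces the observed 0.

n2 stuck-at-1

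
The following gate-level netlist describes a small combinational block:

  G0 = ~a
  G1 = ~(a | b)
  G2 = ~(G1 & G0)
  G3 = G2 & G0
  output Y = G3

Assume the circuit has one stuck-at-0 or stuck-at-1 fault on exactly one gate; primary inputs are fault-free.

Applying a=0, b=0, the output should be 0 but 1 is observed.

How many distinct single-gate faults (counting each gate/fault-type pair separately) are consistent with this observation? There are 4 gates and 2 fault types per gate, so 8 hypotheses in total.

3

Fault-free: G0=1, G1=1, G2=0, G3=0 → 0. Observed 1.
  G0 stuck-at-0: output 0 ✗
  G0 stuck-at-1: output 0 ✗
  G1 stuck-at-0: output 1 ✓
  G1 stuck-at-1: output 0 ✗
  G2 stuck-at-0: output 0 ✗
  G2 stuck-at-1: output 1 ✓
  G3 stuck-at-0: output 0 ✗
  G3 stuck-at-1: output 1 ✓
Consistent faults: {G1 stuck-at-0, G2 stuck-at-1, G3 stuck-at-1} — 3 in all.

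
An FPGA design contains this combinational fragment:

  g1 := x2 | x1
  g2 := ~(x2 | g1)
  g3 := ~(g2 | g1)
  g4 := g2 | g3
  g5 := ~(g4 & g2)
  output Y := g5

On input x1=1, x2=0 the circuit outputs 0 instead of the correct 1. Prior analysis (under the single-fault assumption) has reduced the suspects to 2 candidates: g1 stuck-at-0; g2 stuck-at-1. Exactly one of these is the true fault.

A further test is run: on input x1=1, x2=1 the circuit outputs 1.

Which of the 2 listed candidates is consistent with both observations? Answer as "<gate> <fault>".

Evaluate each candidate on input x1=1, x2=1:
  g1 stuck-at-0: g1=0 [stuck-at-0], g2=0, g3=1, g4=1, g5=1 → 1 — matches
  g2 stuck-at-1: g1=1, g2=1 [stuck-at-1], g3=0, g4=1, g5=0 → 0 — eliminated
Only g1 stuck-at-0 reproduces the observed 1.

g1 stuck-at-0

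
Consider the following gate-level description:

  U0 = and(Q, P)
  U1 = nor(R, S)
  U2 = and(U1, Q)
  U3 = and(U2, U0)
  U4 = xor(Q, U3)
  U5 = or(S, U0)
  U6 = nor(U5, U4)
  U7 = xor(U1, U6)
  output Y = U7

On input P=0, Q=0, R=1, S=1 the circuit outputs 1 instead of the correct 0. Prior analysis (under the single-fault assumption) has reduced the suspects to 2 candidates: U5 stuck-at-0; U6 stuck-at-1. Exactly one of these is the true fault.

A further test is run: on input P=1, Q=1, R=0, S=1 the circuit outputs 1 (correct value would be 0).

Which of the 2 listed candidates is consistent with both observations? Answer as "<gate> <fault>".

Evaluate each candidate on input P=1, Q=1, R=0, S=1:
  U5 stuck-at-0: U0=1, U1=0, U2=0, U3=0, U4=1, U5=0 [stuck-at-0], U6=0, U7=0 → 0 — eliminated
  U6 stuck-at-1: U0=1, U1=0, U2=0, U3=0, U4=1, U5=1, U6=1 [stuck-at-1], U7=1 → 1 — matches
Only U6 stuck-at-1 reproduces the observed 1.

U6 stuck-at-1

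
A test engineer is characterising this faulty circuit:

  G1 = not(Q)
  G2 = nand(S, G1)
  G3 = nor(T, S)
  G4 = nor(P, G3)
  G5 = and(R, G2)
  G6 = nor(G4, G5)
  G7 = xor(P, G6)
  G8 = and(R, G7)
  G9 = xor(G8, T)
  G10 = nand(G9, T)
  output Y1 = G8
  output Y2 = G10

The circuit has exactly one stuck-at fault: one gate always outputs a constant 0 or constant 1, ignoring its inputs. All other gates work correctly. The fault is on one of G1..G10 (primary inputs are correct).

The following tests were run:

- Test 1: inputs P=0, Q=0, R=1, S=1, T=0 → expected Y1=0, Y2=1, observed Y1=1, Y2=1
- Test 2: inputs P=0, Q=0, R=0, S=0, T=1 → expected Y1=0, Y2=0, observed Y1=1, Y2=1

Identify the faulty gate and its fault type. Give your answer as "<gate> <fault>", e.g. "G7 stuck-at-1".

Fault-free values for test 1 (P=0, Q=0, R=1, S=1, T=0): G1=1, G2=0, G3=0, G4=1, G5=0, G6=0, G7=0, G8=0, G9=0, G10=1, giving Y1=0, Y2=1. Observed Y1=1, Y2=1.
Test 1: faults giving observed Y1=1, Y2=1 are {G3 stuck-at-1, G4 stuck-at-0, G6 stuck-at-1, G7 stuck-at-1, G8 stuck-at-1}.
Test 2 (P=0, Q=0, R=0, S=0, T=1): fault-free G1=1, G2=1, G3=0, G4=1, G5=0, G6=0, G7=0, G8=0, G9=1, G10=0 → Y1=0, Y2=0; observed Y1=1, Y2=1. Eliminates G3 stuck-at-1, G4 stuck-at-0, G6 stuck-at-1, G7 stuck-at-1.
Only G8 stuck-at-1 is consistent with every test.

G8 stuck-at-1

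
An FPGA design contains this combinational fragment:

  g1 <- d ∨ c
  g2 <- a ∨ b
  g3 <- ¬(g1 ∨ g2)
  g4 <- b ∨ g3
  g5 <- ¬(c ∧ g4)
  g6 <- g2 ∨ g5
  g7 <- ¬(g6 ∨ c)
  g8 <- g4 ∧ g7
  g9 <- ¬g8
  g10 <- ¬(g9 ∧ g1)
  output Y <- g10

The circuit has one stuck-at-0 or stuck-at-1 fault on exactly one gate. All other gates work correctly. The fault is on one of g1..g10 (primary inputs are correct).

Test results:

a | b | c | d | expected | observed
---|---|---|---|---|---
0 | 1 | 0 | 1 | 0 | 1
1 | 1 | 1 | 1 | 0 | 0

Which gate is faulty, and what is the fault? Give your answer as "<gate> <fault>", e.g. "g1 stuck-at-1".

g6 stuck-at-0

Fault-free values for test 1 (a=0, b=1, c=0, d=1): g1=1, g2=1, g3=0, g4=1, g5=1, g6=1, g7=0, g8=0, g9=1, g10=0, giving Y=0. Observed 1.
Test 1: faults giving observed 1 are {g1 stuck-at-0, g6 stuck-at-0, g7 stuck-at-1, g8 stuck-at-1, g9 stuck-at-0, g10 stuck-at-1}.
Test 2 (a=1, b=1, c=1, d=1): fault-free g1=1, g2=1, g3=0, g4=1, g5=0, g6=1, g7=0, g8=0, g9=1, g10=0 → 0; observed 0. Eliminates g1 stuck-at-0, g7 stuck-at-1, g8 stuck-at-1, g9 stuck-at-0, g10 stuck-at-1.
Only g6 stuck-at-0 is consistent with every test.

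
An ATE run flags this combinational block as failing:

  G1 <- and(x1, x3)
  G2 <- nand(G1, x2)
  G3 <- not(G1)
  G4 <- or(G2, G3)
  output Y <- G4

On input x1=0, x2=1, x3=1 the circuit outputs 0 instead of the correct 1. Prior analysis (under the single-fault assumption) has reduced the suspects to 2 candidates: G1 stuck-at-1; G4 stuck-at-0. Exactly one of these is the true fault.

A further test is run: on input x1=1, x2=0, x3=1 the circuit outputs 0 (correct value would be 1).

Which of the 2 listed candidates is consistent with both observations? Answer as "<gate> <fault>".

Evaluate each candidate on input x1=1, x2=0, x3=1:
  G1 stuck-at-1: G1=1 [stuck-at-1], G2=1, G3=0, G4=1 → 1 — eliminated
  G4 stuck-at-0: G1=1, G2=1, G3=0, G4=0 [stuck-at-0] → 0 — matches
Only G4 stuck-at-0 reproduces the observed 0.

G4 stuck-at-0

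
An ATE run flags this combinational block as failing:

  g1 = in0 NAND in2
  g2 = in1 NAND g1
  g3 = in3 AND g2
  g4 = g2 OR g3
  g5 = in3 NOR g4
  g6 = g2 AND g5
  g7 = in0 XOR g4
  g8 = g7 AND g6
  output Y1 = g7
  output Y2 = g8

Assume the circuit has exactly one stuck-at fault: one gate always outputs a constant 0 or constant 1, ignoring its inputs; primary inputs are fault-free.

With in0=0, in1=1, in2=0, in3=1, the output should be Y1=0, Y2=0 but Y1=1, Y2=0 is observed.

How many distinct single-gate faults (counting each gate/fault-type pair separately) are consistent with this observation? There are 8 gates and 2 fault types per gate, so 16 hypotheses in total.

5

Fault-free: g1=1, g2=0, g3=0, g4=0, g5=0, g6=0, g7=0, g8=0 → Y1=0, Y2=0. Observed Y1=1, Y2=0.
  g1: stuck-at-0 ✓; others ✗
  g2: stuck-at-1 ✓; others ✗
  g3: stuck-at-1 ✓; others ✗
  g4: stuck-at-1 ✓; others ✗
  g5: none of the 2 fault types match ✗
  g6: none of the 2 fault types match ✗
  g7: stuck-at-1 ✓; others ✗
  g8: none of the 2 fault types match ✗
Consistent faults: {g1 stuck-at-0, g2 stuck-at-1, g3 stuck-at-1, g4 stuck-at-1, g7 stuck-at-1} — 5 in all.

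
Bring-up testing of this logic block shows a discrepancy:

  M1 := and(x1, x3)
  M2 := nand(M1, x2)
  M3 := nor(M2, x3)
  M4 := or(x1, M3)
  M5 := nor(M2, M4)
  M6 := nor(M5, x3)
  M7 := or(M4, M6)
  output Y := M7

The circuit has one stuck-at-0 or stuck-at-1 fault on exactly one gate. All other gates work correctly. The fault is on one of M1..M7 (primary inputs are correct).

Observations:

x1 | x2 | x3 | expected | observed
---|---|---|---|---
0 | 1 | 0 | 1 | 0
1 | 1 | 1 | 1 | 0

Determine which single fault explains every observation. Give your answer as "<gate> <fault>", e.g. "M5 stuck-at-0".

Fault-free values for test 1 (x1=0, x2=1, x3=0): M1=0, M2=1, M3=0, M4=0, M5=0, M6=1, M7=1, giving Y=1. Observed 0.
Test 1: faults giving observed 0 are {M5 stuck-at-1, M6 stuck-at-0, M7 stuck-at-0}.
Test 2 (x1=1, x2=1, x3=1): fault-free M1=1, M2=0, M3=0, M4=1, M5=0, M6=0, M7=1 → 1; observed 0. Eliminates M5 stuck-at-1, M6 stuck-at-0.
Only M7 stuck-at-0 is consistent with every test.

M7 stuck-at-0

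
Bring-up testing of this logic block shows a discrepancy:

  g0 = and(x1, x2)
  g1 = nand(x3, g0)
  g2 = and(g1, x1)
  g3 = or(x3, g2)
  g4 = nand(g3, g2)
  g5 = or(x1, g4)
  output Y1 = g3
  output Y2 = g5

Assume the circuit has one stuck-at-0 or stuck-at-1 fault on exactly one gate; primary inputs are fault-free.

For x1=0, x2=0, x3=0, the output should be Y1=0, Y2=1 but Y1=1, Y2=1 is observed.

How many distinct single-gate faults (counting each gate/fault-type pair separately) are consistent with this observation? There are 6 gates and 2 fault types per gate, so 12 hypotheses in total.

1

Fault-free: g0=0, g1=1, g2=0, g3=0, g4=1, g5=1 → Y1=0, Y2=1. Observed Y1=1, Y2=1.
  g0 stuck-at-0: output Y1=0, Y2=1 ✗
  g0 stuck-at-1: output Y1=0, Y2=1 ✗
  g1 stuck-at-0: output Y1=0, Y2=1 ✗
  g1 stuck-at-1: output Y1=0, Y2=1 ✗
  g2 stuck-at-0: output Y1=0, Y2=1 ✗
  g2 stuck-at-1: output Y1=1, Y2=0 ✗
  g3 stuck-at-0: output Y1=0, Y2=1 ✗
  g3 stuck-at-1: output Y1=1, Y2=1 ✓
  g4 stuck-at-0: output Y1=0, Y2=0 ✗
  g4 stuck-at-1: output Y1=0, Y2=1 ✗
  g5 stuck-at-0: output Y1=0, Y2=0 ✗
  g5 stuck-at-1: output Y1=0, Y2=1 ✗
Consistent faults: {g3 stuck-at-1} — 1 in all.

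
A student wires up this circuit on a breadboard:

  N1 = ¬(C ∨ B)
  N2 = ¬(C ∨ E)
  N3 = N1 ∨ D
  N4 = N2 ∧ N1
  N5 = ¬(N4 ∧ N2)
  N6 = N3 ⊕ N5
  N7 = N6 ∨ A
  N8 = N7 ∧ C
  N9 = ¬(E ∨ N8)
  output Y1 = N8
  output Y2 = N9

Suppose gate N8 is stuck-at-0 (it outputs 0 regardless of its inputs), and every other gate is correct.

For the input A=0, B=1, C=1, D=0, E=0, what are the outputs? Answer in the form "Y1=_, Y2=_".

Y1=0, Y2=1

Propagate with N8 forced: N1=0, N2=0, N3=0, N4=0, N5=1, N6=1, N7=1, N8=0 [stuck-at-0], N9=1.
So the outputs are Y1=0, Y2=1. (Without the fault they would be Y1=1, Y2=0.)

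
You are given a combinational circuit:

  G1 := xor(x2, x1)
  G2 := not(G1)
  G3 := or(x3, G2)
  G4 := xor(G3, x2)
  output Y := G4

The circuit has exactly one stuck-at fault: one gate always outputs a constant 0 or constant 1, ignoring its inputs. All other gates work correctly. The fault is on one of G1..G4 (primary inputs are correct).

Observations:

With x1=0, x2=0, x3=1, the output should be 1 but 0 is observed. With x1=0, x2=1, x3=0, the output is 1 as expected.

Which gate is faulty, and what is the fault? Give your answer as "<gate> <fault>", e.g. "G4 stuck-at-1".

G3 stuck-at-0

Fault-free values for test 1 (x1=0, x2=0, x3=1): G1=0, G2=1, G3=1, G4=1, giving Y=1. Observed 0.
Test 1: faults giving observed 0 are {G3 stuck-at-0, G4 stuck-at-0}.
Test 2 (x1=0, x2=1, x3=0): fault-free G1=1, G2=0, G3=0, G4=1 → 1; observed 1. Eliminates G4 stuck-at-0.
Only G3 stuck-at-0 is consistent with every test.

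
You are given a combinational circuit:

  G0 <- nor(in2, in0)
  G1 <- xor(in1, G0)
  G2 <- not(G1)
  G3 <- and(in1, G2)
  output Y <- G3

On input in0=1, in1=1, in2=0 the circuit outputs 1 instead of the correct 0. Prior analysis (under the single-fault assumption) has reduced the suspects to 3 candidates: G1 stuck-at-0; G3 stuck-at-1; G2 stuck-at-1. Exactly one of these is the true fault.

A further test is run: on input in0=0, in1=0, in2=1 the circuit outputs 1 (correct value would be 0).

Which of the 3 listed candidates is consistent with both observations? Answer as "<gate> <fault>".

G3 stuck-at-1

Evaluate each candidate on input in0=0, in1=0, in2=1:
  G1 stuck-at-0: G0=0, G1=0 [stuck-at-0], G2=1, G3=0 → 0 — eliminated
  G3 stuck-at-1: G0=0, G1=0, G2=1, G3=1 [stuck-at-1] → 1 — matches
  G2 stuck-at-1: G0=0, G1=0, G2=1 [stuck-at-1], G3=0 → 0 — eliminated
Only G3 stuck-at-1 reproduces the observed 1.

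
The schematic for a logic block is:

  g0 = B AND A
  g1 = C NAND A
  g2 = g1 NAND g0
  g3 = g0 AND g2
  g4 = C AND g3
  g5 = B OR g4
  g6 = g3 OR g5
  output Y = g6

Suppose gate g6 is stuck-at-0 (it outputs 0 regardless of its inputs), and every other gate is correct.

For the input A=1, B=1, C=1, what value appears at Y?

0

Propagate with g6 forced: g0=1, g1=0, g2=1, g3=1, g4=1, g5=1, g6=0 [stuck-at-0].
So Y = 0. (Without the fault it would be 1.)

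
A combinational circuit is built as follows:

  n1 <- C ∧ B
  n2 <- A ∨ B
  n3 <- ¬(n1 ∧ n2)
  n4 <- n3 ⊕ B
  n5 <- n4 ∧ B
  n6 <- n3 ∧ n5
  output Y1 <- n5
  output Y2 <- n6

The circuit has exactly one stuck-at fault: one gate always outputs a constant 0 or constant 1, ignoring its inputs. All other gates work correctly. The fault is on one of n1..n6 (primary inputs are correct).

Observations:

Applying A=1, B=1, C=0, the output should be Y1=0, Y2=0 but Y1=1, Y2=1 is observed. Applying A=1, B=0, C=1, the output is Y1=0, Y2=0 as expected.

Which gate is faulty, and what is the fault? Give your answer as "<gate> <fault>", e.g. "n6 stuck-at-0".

n4 stuck-at-1

Fault-free values for test 1 (A=1, B=1, C=0): n1=0, n2=1, n3=1, n4=0, n5=0, n6=0, giving Y1=0, Y2=0. Observed Y1=1, Y2=1.
Test 1: faults giving observed Y1=1, Y2=1 are {n4 stuck-at-1, n5 stuck-at-1}.
Test 2 (A=1, B=0, C=1): fault-free n1=0, n2=1, n3=1, n4=1, n5=0, n6=0 → Y1=0, Y2=0; observed Y1=0, Y2=0. Eliminates n5 stuck-at-1.
Only n4 stuck-at-1 is consistent with every test.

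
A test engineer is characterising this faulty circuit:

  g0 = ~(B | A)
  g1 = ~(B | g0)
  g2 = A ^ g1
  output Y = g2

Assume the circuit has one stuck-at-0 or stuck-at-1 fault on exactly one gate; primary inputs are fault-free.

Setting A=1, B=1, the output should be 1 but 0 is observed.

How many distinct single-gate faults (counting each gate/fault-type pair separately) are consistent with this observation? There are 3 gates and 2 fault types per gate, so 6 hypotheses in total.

Fault-free: g0=0, g1=0, g2=1 → 1. Observed 0.
  g0 stuck-at-0: output 1 ✗
  g0 stuck-at-1: output 1 ✗
  g1 stuck-at-0: output 1 ✗
  g1 stuck-at-1: output 0 ✓
  g2 stuck-at-0: output 0 ✓
  g2 stuck-at-1: output 1 ✗
Consistent faults: {g1 stuck-at-1, g2 stuck-at-0} — 2 in all.

2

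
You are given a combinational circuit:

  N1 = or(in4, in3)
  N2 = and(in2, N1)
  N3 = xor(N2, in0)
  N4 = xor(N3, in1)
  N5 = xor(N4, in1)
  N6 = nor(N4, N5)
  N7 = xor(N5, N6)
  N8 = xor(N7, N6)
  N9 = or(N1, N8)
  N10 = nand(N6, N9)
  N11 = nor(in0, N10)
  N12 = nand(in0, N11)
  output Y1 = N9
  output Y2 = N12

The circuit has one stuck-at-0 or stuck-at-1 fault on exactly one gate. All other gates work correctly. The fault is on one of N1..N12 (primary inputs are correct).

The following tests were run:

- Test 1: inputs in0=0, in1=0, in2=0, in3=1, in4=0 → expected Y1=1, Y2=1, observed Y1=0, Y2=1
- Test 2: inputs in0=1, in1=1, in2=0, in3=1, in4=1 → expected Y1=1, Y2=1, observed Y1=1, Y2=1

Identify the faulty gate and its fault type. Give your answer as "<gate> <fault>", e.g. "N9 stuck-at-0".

Fault-free values for test 1 (in0=0, in1=0, in2=0, in3=1, in4=0): N1=1, N2=0, N3=0, N4=0, N5=0, N6=1, N7=1, N8=0, N9=1, N10=0, N11=1, N12=1, giving Y1=1, Y2=1. Observed Y1=0, Y2=1.
Test 1: faults giving observed Y1=0, Y2=1 are {N1 stuck-at-0, N9 stuck-at-0}.
Test 2 (in0=1, in1=1, in2=0, in3=1, in4=1): fault-free N1=1, N2=0, N3=1, N4=0, N5=1, N6=0, N7=1, N8=1, N9=1, N10=1, N11=0, N12=1 → Y1=1, Y2=1; observed Y1=1, Y2=1. Eliminates N9 stuck-at-0.
Only N1 stuck-at-0 is consistent with every test.

N1 stuck-at-0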